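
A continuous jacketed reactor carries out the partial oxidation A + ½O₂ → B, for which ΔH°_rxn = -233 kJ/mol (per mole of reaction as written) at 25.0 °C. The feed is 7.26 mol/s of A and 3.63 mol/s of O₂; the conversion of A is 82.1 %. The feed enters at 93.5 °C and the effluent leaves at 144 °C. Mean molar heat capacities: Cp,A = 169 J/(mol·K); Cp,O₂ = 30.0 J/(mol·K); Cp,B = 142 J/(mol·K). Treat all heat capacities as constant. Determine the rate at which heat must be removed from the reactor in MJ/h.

Q_out = 4860 MJ/h

Extent of reaction ξ = 0.821 × 7.26 = 5.9605 mol/s
Reaction term: ξ·ΔH°_rxn = 5.9605 × -233 = -1388.8 kJ/s
Sensible, feed 93.5→25 °C: -91.505 kJ/s
Outlet flows (mol/s): A 1.2995, O₂ 0.64977, B 5.9605
Sensible, products 25→144 °C: 129.17 kJ/s
Q = ΔH = -1351.1 kJ/s = -1351.1 kW
Heat removed = 4864 MJ/h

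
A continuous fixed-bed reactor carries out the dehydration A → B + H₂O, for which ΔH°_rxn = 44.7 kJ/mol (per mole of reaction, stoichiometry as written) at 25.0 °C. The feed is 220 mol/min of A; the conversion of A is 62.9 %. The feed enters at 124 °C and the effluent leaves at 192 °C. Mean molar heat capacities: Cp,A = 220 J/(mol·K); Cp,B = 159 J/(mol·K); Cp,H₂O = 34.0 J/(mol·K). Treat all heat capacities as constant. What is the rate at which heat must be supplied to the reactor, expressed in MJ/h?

Extent of reaction ξ = 0.629 × 220 = 138.38 mol/min
Reaction term: ξ·ΔH°_rxn = 138.38 × 44.7 = 6185.6 kJ/min
Sensible, feed 124→25 °C: -4791.6 kJ/min
Outlet flows (mol/min): A 81.62, B 138.38, H₂O 138.38
Sensible, products 25→192 °C: 7458.8 kJ/min
Q = ΔH = 8852.8 kJ/min = 147.55 kW
Heat supplied = 531.17 MJ/h

Q_in = 531 MJ/h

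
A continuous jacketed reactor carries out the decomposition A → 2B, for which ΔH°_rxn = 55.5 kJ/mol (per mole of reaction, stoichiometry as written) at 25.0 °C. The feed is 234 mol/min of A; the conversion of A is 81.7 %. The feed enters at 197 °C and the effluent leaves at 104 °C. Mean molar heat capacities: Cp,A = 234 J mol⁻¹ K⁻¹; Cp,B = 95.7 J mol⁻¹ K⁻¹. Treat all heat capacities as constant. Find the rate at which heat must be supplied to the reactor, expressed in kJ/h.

Extent of reaction ξ = 0.817 × 234 = 191.18 mol/min
Reaction term: ξ·ΔH°_rxn = 191.18 × 55.5 = 10610 kJ/min
Sensible, feed 197→25 °C: -9418 kJ/min
Outlet flows (mol/min): A 42.822, B 382.36
Sensible, products 25→104 °C: 3682.3 kJ/min
Q = ΔH = 4874.7 kJ/min = 81.245 kW
Heat supplied = 292480 kJ/h

Q_in = 292000 kJ/h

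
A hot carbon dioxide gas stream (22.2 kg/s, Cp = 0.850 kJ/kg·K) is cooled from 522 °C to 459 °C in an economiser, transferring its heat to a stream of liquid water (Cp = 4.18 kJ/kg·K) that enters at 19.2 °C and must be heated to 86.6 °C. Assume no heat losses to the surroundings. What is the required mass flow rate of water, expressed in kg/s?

ṁ_c = 4.22 kg/s

Heat released by hot stream: Q = 22.2 × 0.850 × (522 − 459) = 1188.8 kJ/s
Energy balance on cold side (adiabatic exchanger): Q = ṁ_c·Cp_c·(T_c,out − T_c,in)
ṁ_c = 1188.8 / [4.18 × (86.6 − 19.2)] = 4.2196 kg/s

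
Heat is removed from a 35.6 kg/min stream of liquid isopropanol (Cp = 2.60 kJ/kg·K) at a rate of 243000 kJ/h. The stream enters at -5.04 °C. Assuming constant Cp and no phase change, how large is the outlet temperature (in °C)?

T_out = -48.8 °C

Q = 243000 kJ/h = 4050 kJ/min
ΔT = Q/(ṁ·Cp) = 4050/(35.6×2.60) = 43.755 K
T_out = -5.04 − 43.755 = -48.795 °C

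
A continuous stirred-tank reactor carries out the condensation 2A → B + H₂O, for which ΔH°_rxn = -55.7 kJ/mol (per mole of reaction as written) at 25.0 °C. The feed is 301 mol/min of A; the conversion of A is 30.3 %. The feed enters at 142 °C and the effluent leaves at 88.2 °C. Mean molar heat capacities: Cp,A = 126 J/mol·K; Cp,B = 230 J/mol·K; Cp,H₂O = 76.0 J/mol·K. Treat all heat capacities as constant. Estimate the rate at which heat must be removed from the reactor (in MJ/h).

Q_out = 265 MJ/h

Extent of reaction ξ = 0.303 × 301 / 2 = 45.602 mol/min
Reaction term: ξ·ΔH°_rxn = 45.602 × -55.7 = -2540 kJ/min
Sensible, feed 142→25 °C: -4437.3 kJ/min
Outlet flows (mol/min): A 209.8, B 45.602, H₂O 45.602
Sensible, products 25→88.2 °C: 2552.6 kJ/min
Q = ΔH = -4424.8 kJ/min = -73.747 kW
Heat removed = 265.49 MJ/h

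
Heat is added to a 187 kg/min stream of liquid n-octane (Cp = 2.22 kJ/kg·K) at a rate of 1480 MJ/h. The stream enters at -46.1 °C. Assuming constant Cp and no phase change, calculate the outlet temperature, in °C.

T_out = 13.3 °C

Q = 1480 MJ/h = 24667 kJ/min
ΔT = Q/(ṁ·Cp) = 24667/(187×2.22) = 59.418 K
T_out = -46.1 + 59.418 = 13.318 °C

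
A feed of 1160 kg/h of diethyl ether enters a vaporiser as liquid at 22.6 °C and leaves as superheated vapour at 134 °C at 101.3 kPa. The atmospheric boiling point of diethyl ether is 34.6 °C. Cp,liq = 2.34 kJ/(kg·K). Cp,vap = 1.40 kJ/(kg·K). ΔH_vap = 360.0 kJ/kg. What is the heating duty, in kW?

Q = 170 kW

liquid 22.6→34.6 °C: 28.08 kJ/kg
vaporisation at 34.6 °C: 360 kJ/kg
vapour 34.6→134 °C: 139.16 kJ/kg
Δh = 28.08 + 360 + 139.16 = 527.24 kJ/kg
Q = ṁ·Δh = 1160 kg/h × 527.24 kJ/kg = 611600 kJ/h
|Q| = 169.89 kW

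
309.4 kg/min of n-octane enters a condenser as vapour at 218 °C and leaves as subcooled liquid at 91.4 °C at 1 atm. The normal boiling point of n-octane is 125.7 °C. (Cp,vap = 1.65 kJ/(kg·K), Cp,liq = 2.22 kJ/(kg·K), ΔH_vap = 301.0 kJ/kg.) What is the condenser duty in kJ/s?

vapour 218→125.7 °C: -152.29 kJ/kg
condensation at 125.7 °C: -301 kJ/kg
liquid 125.7→91.4 °C: -76.146 kJ/kg
Δh = -152.29 + -301 + -76.146 = -529.44 kJ/kg
Q = ṁ·Δh = 309.4 kg/min × -529.44 kJ/kg = -163810 kJ/min
|Q| = 2730.2 kW

Q_c = 2730 kJ/s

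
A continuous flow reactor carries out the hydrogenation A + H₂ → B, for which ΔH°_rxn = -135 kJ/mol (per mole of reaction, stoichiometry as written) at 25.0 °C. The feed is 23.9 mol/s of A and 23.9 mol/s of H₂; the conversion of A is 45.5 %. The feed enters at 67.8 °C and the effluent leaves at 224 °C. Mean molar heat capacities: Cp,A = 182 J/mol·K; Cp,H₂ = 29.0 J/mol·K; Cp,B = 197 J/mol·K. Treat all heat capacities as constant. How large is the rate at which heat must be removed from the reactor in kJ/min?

Q_out = 42600 kJ/min

Extent of reaction ξ = 0.455 × 23.9 = 10.874 mol/s
Reaction term: ξ·ΔH°_rxn = 10.874 × -135 = -1468.1 kJ/s
Sensible, feed 67.8→25 °C: -215.84 kJ/s
Outlet flows (mol/s): A 13.025, H₂ 13.025, B 10.874
Sensible, products 25→224 °C: 973.24 kJ/s
Q = ΔH = -710.65 kJ/s = -710.65 kW
Heat removed = 42639 kJ/min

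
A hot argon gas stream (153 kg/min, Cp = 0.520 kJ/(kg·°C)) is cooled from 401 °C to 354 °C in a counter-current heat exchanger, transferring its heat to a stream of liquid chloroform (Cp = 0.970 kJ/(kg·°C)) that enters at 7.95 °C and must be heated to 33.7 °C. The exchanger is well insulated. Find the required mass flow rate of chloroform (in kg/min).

ṁ_c = 150 kg/min

Heat released by hot stream: Q = 153 × 0.520 × (401 − 354) = 3739.3 kJ/min
Energy balance on cold side (adiabatic exchanger): Q = ṁ_c·Cp_c·(T_c,out − T_c,in)
ṁ_c = 3739.3 / [0.970 × (33.7 − 7.95)] = 149.71 kg/min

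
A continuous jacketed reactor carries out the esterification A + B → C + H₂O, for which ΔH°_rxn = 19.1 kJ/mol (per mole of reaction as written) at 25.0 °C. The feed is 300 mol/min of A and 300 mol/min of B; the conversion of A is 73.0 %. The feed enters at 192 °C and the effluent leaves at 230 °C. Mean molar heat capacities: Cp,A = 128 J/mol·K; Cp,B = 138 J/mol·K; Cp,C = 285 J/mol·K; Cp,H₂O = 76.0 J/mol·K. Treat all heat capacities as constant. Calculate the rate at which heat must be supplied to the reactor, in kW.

Extent of reaction ξ = 0.730 × 300 = 219 mol/min
Reaction term: ξ·ΔH°_rxn = 219 × 19.1 = 4182.9 kJ/min
Sensible, feed 192→25 °C: -13327 kJ/min
Outlet flows (mol/min): A 81, B 81, C 219, H₂O 219
Sensible, products 25→230 °C: 20624 kJ/min
Q = ΔH = 11480 kJ/min = 191.34 kW
Heat supplied = 191.34 kW

Q_in = 191 kW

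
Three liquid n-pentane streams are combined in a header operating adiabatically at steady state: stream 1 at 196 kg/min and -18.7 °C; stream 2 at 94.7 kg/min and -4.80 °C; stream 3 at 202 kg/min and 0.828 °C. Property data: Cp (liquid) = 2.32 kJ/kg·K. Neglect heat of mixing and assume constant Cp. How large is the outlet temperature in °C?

T_out = -8.02 °C

Adiabatic, steady state ⇒ Σ ṁᵢCp,ᵢ(T_out − Tᵢ) = 0
T_out = Σ ṁᵢCp,ᵢTᵢ / Σ ṁᵢCp,ᵢ
      = -9169.8 / 1143.1 = -8.0221 °C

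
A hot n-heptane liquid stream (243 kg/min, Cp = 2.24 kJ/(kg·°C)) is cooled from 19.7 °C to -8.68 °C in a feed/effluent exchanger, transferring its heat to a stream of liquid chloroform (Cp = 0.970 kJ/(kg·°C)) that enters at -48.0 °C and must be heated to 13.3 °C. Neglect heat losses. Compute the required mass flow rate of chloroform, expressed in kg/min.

ṁ_c = 260 kg/min

Heat released by hot stream: Q = 243 × 2.24 × (19.7 − -8.68) = 15448 kJ/min
Energy balance on cold side (adiabatic exchanger): Q = ṁ_c·Cp_c·(T_c,out − T_c,in)
ṁ_c = 15448 / [0.970 × (13.3 − -48.0)] = 259.8 kg/min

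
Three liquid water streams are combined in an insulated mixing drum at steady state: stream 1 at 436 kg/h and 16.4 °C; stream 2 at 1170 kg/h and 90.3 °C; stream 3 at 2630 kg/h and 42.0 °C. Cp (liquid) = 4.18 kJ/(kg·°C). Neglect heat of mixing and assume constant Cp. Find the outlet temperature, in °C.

T_out = 52.7 °C

No heat crosses the boundary, so H_out = H_in.
T_out = Σ ṁᵢCp,ᵢTᵢ / Σ ṁᵢCp,ᵢ
      = 933230 / 17706 = 52.706 °C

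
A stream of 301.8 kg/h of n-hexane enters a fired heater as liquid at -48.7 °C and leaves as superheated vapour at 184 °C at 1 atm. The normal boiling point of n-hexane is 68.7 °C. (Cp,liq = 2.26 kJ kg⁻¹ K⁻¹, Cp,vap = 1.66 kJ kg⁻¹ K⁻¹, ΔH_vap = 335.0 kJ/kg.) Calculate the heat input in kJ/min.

Q = 3980 kJ/min

liquid -48.7→68.7 °C: 265.32 kJ/kg
vaporisation at 68.7 °C: 335 kJ/kg
vapour 68.7→184 °C: 191.4 kJ/kg
Δh = 265.32 + 335 + 191.4 = 791.72 kJ/kg
Q = ṁ·Δh = 301.8 kg/h × 791.72 kJ/kg = 238940 kJ/h
|Q| = 66.373 kW = 3982.4 kJ/min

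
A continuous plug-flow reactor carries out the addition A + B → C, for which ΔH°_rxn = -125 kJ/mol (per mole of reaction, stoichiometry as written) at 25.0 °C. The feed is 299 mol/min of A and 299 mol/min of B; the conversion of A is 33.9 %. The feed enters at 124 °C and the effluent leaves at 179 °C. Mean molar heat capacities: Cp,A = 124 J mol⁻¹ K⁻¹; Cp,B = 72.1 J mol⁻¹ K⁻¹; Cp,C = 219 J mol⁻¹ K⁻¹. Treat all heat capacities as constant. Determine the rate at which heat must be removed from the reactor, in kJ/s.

Q_out = 151 kJ/s

Extent of reaction ξ = 0.339 × 299 = 101.36 mol/min
Reaction term: ξ·ΔH°_rxn = 101.36 × -125 = -12670 kJ/min
Sensible, feed 124→25 °C: -5804.8 kJ/min
Outlet flows (mol/min): A 197.64, B 197.64, C 101.36
Sensible, products 25→179 °C: 9387.1 kJ/min
Q = ΔH = -9087.8 kJ/min = -151.46 kW
Heat removed = 151.46 kJ/s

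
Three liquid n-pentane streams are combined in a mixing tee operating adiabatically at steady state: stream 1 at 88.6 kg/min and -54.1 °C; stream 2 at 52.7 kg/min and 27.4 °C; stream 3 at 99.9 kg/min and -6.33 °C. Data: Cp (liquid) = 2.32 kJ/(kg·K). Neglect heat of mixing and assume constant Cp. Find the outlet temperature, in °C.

T_out = -16.5 °C

No heat crosses the boundary, so H_out = H_in.
T_out = Σ ṁᵢCp,ᵢTᵢ / Σ ṁᵢCp,ᵢ
      = -9237.4 / 559.58 = -16.508 °C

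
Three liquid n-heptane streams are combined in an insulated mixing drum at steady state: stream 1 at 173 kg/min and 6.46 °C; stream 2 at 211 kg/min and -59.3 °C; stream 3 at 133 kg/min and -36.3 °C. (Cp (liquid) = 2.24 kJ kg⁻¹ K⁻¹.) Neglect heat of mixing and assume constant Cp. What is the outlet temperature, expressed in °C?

T_out = -31.4 °C

Adiabatic, steady state ⇒ Σ ṁᵢCp,ᵢ(T_out − Tᵢ) = 0
Σ ṁᵢCp,ᵢTᵢ = 173×2.24×6.46 + 211×2.24×-59.3 + 133×2.24×-36.3 = -36339
Σ ṁᵢCp,ᵢ = 173×2.24 + 211×2.24 + 133×2.24 = 1158.1
T_out = -36339 / 1158.1 = -31.378 °C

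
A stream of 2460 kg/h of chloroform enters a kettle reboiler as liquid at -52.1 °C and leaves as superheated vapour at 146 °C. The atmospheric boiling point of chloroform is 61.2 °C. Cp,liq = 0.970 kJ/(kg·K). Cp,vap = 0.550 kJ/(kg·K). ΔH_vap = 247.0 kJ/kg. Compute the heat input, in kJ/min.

liquid -52.1→61.2 °C: 109.9 kJ/kg
vaporisation at 61.2 °C: 247 kJ/kg
vapour 61.2→146 °C: 46.64 kJ/kg
Δh = 109.9 + 247 + 46.64 = 403.54 kJ/kg
Q = ṁ·Δh = 2460 kg/h × 403.54 kJ/kg = 992710 kJ/h
|Q| = 275.75 kW = 16545 kJ/min

Q = 16500 kJ/min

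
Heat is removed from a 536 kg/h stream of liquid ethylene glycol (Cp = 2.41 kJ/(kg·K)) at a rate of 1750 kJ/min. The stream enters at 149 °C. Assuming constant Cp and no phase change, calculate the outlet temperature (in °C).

Q = 1750 kJ/min = 105000 kJ/h
ΔT = Q/(ṁ·Cp) = 105000/(536×2.41) = 81.284 K
T_out = 149 − 81.284 = 67.716 °C

T_out = 67.7 °C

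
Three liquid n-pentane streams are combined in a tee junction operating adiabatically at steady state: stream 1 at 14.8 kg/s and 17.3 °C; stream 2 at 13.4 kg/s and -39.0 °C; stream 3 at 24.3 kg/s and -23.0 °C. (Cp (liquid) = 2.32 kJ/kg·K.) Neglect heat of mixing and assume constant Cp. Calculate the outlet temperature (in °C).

T_out = -15.7 °C

Energy balance with Q = 0: Σ ṁᵢCp,ᵢ(T_out − Tᵢ) = 0
Σ ṁᵢCp,ᵢTᵢ = 14.8×2.32×17.3 + 13.4×2.32×-39.0 + 24.3×2.32×-23.0 = -1915.1
Σ ṁᵢCp,ᵢ = 14.8×2.32 + 13.4×2.32 + 24.3×2.32 = 121.8
T_out = -1915.1 / 121.8 = -15.723 °C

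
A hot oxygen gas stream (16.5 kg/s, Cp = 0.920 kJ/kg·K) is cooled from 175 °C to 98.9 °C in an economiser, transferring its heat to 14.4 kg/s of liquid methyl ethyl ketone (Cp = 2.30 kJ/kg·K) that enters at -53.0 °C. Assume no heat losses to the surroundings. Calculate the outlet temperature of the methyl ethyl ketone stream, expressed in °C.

Heat released by hot stream: Q = 16.5 × 0.920 × (175 − 98.9) = 1155.2 kJ/s
Energy balance on cold side (adiabatic exchanger): Q = ṁ_c·Cp_c·(T_c,out − T_c,in)
T_c,out = -53.0 + 1155.2/(14.4 × 2.30) = -18.121 °C

T_c,out = -18.1 °C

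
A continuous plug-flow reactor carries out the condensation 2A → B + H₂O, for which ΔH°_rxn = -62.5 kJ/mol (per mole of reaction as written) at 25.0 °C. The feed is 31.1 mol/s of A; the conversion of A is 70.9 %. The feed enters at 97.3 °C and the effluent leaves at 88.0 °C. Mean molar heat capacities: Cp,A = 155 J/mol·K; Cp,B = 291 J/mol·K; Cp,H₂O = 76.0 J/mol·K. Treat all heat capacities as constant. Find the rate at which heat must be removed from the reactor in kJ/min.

Q_out = 41700 kJ/min

Extent of reaction ξ = 0.709 × 31.1 / 2 = 11.025 mol/s
Reaction term: ξ·ΔH°_rxn = 11.025 × -62.5 = -689.06 kJ/s
Sensible, feed 97.3→25 °C: -348.52 kJ/s
Outlet flows (mol/s): A 9.0501, B 11.025, H₂O 11.025
Sensible, products 25→88.0 °C: 343.28 kJ/s
Q = ΔH = -694.3 kJ/s = -694.3 kW
Heat removed = 41658 kJ/min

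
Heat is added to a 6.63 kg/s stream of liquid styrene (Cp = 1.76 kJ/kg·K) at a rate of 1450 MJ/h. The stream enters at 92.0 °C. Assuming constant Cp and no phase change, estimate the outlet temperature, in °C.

Q = 1450 MJ/h = 402.78 kJ/s
ΔT = Q/(ṁ·Cp) = 402.78/(6.63×1.76) = 34.517 K
T_out = 92.0 + 34.517 = 126.52 °C

T_out = 127 °C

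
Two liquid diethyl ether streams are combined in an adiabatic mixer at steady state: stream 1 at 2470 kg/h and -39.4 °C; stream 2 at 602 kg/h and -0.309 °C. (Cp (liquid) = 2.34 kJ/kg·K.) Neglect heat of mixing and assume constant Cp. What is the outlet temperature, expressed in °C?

No heat crosses the boundary, so H_out = H_in.
T_out = Σ ṁᵢCp,ᵢTᵢ / Σ ṁᵢCp,ᵢ
      = -228160 / 7188.5 = -31.74 °C

T_out = -31.7 °C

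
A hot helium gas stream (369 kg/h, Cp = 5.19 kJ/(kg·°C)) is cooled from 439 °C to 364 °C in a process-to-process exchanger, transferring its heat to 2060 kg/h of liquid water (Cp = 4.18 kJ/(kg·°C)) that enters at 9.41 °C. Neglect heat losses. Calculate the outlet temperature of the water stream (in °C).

T_c,out = 26.1 °C

Heat released by hot stream: Q = 369 × 5.19 × (439 − 364) = 143630 kJ/h
Energy balance on cold side (adiabatic exchanger): Q = ṁ_c·Cp_c·(T_c,out − T_c,in)
T_c,out = 9.41 + 143630/(2060 × 4.18) = 26.091 °C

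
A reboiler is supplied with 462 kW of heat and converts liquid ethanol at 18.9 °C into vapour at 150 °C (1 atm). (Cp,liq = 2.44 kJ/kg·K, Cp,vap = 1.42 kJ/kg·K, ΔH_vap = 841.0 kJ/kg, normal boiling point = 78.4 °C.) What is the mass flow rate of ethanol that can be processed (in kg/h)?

Δh = 2.44×(78.4−18.9) + 841.0 + 1.42×(150−78.4) = 1087.9 kJ/kg
Q = 462 kW = 462 kJ/s = 1.6632e+06 kJ/h
ṁ = Q/Δh = 1.6632e+06 / 1087.9 = 1528.9 kg/h

ṁ = 1530 kg/h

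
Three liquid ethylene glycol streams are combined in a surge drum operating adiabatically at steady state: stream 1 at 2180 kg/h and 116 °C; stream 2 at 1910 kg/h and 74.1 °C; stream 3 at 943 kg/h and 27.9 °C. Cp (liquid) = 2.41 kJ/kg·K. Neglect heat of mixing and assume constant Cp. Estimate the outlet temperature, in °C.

Adiabatic, steady state ⇒ Σ ṁᵢCp,ᵢ(T_out − Tᵢ) = 0
T_out = Σ ṁᵢCp,ᵢTᵢ / Σ ṁᵢCp,ᵢ
      = 1.0139e+06 / 12130 = 83.592 °C

T_out = 83.6 °C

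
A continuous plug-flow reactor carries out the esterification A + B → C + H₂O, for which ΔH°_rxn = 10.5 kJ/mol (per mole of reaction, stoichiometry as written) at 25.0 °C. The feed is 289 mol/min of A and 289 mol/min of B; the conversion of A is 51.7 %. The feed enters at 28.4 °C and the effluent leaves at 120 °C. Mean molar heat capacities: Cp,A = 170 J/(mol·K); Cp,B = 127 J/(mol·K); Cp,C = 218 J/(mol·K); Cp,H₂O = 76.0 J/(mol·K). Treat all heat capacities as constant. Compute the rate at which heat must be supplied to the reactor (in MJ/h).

Q_in = 563 MJ/h

Extent of reaction ξ = 0.517 × 289 = 149.41 mol/min
Reaction term: ξ·ΔH°_rxn = 149.41 × 10.5 = 1568.8 kJ/min
Sensible, feed 28.4→25 °C: -291.83 kJ/min
Outlet flows (mol/min): A 139.59, B 139.59, C 149.41, H₂O 149.41
Sensible, products 25→120 °C: 8111.6 kJ/min
Q = ΔH = 9388.6 kJ/min = 156.48 kW
Heat supplied = 563.31 MJ/h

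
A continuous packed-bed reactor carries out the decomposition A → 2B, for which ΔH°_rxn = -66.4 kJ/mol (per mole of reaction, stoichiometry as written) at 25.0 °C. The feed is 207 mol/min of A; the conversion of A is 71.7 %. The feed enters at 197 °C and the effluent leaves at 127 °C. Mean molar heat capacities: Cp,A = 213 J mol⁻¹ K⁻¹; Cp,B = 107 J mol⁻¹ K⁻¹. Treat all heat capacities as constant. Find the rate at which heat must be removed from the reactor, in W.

Q_out = 215000 W

Extent of reaction ξ = 0.717 × 207 = 148.42 mol/min
Reaction term: ξ·ΔH°_rxn = 148.42 × -66.4 = -9855 kJ/min
Sensible, feed 197→25 °C: -7583.7 kJ/min
Outlet flows (mol/min): A 58.581, B 296.84
Sensible, products 25→127 °C: 4512.4 kJ/min
Q = ΔH = -12926 kJ/min = -215.44 kW
Heat removed = 215440 W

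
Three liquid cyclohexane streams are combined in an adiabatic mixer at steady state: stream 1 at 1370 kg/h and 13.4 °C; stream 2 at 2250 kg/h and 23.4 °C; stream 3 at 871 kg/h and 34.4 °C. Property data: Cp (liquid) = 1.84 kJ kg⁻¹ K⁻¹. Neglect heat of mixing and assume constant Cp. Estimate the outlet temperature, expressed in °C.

Energy balance with Q = 0: Σ ṁᵢCp,ᵢ(T_out − Tᵢ) = 0
T_out = Σ ṁᵢCp,ᵢTᵢ / Σ ṁᵢCp,ᵢ
      = 185790 / 8263.4 = 22.483 °C

T_out = 22.5 °C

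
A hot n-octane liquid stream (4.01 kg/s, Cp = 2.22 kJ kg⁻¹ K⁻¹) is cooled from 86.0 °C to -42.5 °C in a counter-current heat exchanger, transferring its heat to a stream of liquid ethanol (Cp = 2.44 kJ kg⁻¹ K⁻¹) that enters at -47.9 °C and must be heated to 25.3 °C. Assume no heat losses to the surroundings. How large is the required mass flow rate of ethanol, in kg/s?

Heat released by hot stream: Q = 4.01 × 2.22 × (86.0 − -42.5) = 1143.9 kJ/s
Energy balance on cold side (adiabatic exchanger): Q = ṁ_c·Cp_c·(T_c,out − T_c,in)
ṁ_c = 1143.9 / [2.44 × (25.3 − -47.9)] = 6.4047 kg/s

ṁ_c = 6.40 kg/s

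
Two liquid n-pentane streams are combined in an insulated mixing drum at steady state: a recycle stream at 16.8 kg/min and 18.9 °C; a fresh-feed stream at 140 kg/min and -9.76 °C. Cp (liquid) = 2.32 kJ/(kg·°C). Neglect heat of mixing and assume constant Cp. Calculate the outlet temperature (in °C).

T_out = -6.69 °C

No heat crosses the boundary, so H_out = H_in.
Σ ṁᵢCp,ᵢTᵢ = 16.8×2.32×18.9 + 140×2.32×-9.76 = -2433.4
Σ ṁᵢCp,ᵢ = 16.8×2.32 + 140×2.32 = 363.78
T_out = -2433.4 / 363.78 = -6.6893 °C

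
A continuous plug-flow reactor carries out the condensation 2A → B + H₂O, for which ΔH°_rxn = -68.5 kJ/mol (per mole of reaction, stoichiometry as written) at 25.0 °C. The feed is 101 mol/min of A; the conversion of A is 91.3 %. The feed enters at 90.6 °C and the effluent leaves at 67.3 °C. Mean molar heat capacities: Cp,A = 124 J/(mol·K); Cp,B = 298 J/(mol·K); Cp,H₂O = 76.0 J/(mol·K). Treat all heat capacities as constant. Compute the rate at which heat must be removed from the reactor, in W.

Extent of reaction ξ = 0.913 × 101 / 2 = 46.107 mol/min
Reaction term: ξ·ΔH°_rxn = 46.107 × -68.5 = -3158.3 kJ/min
Sensible, feed 90.6→25 °C: -821.57 kJ/min
Outlet flows (mol/min): A 8.787, B 46.107, H₂O 46.107
Sensible, products 25→67.3 °C: 775.5 kJ/min
Q = ΔH = -3204.4 kJ/min = -53.406 kW
Heat removed = 53406 W

Q_out = 53400 W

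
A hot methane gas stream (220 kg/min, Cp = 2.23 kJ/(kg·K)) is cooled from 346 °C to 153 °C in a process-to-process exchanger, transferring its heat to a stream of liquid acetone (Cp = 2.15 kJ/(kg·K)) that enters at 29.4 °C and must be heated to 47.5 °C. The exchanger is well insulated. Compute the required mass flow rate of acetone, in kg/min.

ṁ_c = 2430 kg/min

Heat released by hot stream: Q = 220 × 2.23 × (346 − 153) = 94686 kJ/min
Energy balance on cold side (adiabatic exchanger): Q = ṁ_c·Cp_c·(T_c,out − T_c,in)
ṁ_c = 94686 / [2.15 × (47.5 − 29.4)] = 2433.1 kg/min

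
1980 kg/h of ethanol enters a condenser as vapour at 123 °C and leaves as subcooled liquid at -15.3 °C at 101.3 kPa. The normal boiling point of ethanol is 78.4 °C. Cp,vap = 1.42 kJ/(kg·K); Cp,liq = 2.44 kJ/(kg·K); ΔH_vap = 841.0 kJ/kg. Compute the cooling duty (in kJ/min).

vapour 123→78.4 °C: -63.332 kJ/kg
condensation at 78.4 °C: -841 kJ/kg
liquid 78.4→-15.3 °C: -228.63 kJ/kg
Δh = -63.332 + -841 + -228.63 = -1133 kJ/kg
Q = ṁ·Δh = 1980 kg/h × -1133 kJ/kg = -2.2433e+06 kJ/h
|Q| = 623.13 kW = 37388 kJ/min

Q_c = 37400 kJ/min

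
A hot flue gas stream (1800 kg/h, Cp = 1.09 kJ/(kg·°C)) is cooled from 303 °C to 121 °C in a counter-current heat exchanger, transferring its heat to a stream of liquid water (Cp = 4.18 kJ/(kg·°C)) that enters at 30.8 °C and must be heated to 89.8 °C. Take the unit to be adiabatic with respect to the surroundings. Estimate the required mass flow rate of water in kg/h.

Heat released by hot stream: Q = 1800 × 1.09 × (303 − 121) = 357080 kJ/h
Energy balance on cold side (adiabatic exchanger): Q = ṁ_c·Cp_c·(T_c,out − T_c,in)
ṁ_c = 357080 / [4.18 × (89.8 − 30.8)] = 1447.9 kg/h

ṁ_c = 1450 kg/h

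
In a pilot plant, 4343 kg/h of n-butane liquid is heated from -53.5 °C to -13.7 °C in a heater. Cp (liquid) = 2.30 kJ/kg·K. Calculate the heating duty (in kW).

Q = 110 kW

Q = ṁ·Cp·ΔT = 4343 × 2.30 × (-13.7 − -53.5) = 397560 kJ/h
Converting: 397560 / 3600 s = 110.43 kW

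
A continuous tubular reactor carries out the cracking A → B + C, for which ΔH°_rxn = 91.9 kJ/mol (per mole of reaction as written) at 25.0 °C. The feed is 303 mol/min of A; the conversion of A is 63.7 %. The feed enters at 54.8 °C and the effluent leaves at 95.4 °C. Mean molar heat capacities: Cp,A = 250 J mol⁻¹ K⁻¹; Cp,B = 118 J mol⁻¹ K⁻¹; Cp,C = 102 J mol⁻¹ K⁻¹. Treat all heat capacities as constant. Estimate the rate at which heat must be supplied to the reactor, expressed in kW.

Q_in = 340 kW

Extent of reaction ξ = 0.637 × 303 = 193.01 mol/min
Reaction term: ξ·ΔH°_rxn = 193.01 × 91.9 = 17738 kJ/min
Sensible, feed 54.8→25 °C: -2257.3 kJ/min
Outlet flows (mol/min): A 109.99, B 193.01, C 193.01
Sensible, products 25→95.4 °C: 4925.2 kJ/min
Q = ΔH = 20406 kJ/min = 340.09 kW
Heat supplied = 340.09 kW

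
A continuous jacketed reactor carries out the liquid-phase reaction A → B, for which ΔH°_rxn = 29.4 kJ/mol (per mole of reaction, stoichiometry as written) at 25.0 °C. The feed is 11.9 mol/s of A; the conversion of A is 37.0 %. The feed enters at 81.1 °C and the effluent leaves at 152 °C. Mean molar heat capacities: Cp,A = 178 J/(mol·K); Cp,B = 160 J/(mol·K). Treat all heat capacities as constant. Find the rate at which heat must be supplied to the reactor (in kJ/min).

Extent of reaction ξ = 0.370 × 11.9 = 4.403 mol/s
Reaction term: ξ·ΔH°_rxn = 4.403 × 29.4 = 129.45 kJ/s
Sensible, feed 81.1→25 °C: -118.83 kJ/s
Outlet flows (mol/s): A 7.497, B 4.403
Sensible, products 25→152 °C: 258.95 kJ/s
Q = ΔH = 269.56 kJ/s = 269.56 kW
Heat supplied = 16174 kJ/min

Q_in = 16200 kJ/min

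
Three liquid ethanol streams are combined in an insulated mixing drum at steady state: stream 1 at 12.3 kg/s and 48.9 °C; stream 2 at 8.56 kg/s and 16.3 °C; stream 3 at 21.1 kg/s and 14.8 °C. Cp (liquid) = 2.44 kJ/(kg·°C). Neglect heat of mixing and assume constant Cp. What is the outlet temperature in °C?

No heat crosses the boundary, so H_out = H_in.
Σ ṁᵢCp,ᵢTᵢ = 12.3×2.44×48.9 + 8.56×2.44×16.3 + 21.1×2.44×14.8 = 2570
Σ ṁᵢCp,ᵢ = 12.3×2.44 + 8.56×2.44 + 21.1×2.44 = 102.38
T_out = 2570 / 102.38 = 25.102 °C

T_out = 25.1 °C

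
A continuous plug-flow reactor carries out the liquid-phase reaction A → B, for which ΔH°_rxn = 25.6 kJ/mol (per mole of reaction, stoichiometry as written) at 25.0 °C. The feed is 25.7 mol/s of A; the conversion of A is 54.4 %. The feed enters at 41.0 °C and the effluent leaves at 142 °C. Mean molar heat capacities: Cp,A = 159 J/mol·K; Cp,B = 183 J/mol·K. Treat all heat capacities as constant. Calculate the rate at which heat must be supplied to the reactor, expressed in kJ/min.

Extent of reaction ξ = 0.544 × 25.7 = 13.981 mol/s
Reaction term: ξ·ΔH°_rxn = 13.981 × 25.6 = 357.91 kJ/s
Sensible, feed 41.0→25 °C: -65.381 kJ/s
Outlet flows (mol/s): A 11.719, B 13.981
Sensible, products 25→142 °C: 517.36 kJ/s
Q = ΔH = 809.88 kJ/s = 809.88 kW
Heat supplied = 48593 kJ/min

Q_in = 48600 kJ/min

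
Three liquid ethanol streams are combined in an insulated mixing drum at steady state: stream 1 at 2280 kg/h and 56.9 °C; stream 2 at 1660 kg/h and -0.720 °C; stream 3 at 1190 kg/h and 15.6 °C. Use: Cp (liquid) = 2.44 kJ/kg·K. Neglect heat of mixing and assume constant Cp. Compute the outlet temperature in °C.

Energy balance with Q = 0: Σ ṁᵢCp,ᵢ(T_out − Tᵢ) = 0
T_out = Σ ṁᵢCp,ᵢTᵢ / Σ ṁᵢCp,ᵢ
      = 358930 / 12517 = 28.675 °C

T_out = 28.7 °C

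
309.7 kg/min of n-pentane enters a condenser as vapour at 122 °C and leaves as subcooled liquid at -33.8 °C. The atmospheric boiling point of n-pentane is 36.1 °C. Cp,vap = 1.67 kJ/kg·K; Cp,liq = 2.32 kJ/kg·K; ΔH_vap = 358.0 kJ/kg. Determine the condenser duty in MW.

vapour 122→36.1 °C: -143.45 kJ/kg
condensation at 36.1 °C: -358 kJ/kg
liquid 36.1→-33.8 °C: -162.17 kJ/kg
Δh = -143.45 + -358 + -162.17 = -663.62 kJ/kg
Q = ṁ·Δh = 309.7 kg/min × -663.62 kJ/kg = -205520 kJ/min
|Q| = 3425.4 kW = 3.4254 MW

Q_c = 3.43 MW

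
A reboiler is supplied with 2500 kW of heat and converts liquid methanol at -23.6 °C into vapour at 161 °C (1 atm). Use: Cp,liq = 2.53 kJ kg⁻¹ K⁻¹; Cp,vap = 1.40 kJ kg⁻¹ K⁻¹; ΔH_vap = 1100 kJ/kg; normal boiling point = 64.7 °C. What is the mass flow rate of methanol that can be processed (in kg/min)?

Δh = 2.53×(64.7−-23.6) + 1100 + 1.40×(161−64.7) = 1458.2 kJ/kg
Q = 2500 kW = 2500 kJ/s = 150000 kJ/min
ṁ = Q/Δh = 150000 / 1458.2 = 102.87 kg/min

ṁ = 103 kg/min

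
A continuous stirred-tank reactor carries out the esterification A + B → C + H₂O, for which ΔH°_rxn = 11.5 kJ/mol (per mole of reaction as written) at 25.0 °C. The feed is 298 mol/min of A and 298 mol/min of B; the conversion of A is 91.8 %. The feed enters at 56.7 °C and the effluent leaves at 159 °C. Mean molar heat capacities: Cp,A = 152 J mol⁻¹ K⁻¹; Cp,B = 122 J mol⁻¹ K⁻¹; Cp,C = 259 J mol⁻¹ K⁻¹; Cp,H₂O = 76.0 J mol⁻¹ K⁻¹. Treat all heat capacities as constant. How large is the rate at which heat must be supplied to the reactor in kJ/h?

Q_in = 824000 kJ/h

Extent of reaction ξ = 0.918 × 298 = 273.56 mol/min
Reaction term: ξ·ΔH°_rxn = 273.56 × 11.5 = 3146 kJ/min
Sensible, feed 56.7→25 °C: -2588.4 kJ/min
Outlet flows (mol/min): A 24.436, B 24.436, C 273.56, H₂O 273.56
Sensible, products 25→159 °C: 13177 kJ/min
Q = ΔH = 13735 kJ/min = 228.92 kW
Heat supplied = 824110 kJ/h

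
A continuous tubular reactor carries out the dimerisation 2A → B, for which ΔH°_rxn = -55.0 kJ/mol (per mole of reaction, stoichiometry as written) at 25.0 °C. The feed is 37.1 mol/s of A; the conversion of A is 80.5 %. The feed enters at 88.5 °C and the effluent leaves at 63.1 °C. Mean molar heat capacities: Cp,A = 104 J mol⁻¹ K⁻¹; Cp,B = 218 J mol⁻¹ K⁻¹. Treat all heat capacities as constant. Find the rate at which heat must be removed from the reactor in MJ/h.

Extent of reaction ξ = 0.805 × 37.1 / 2 = 14.933 mol/s
Reaction term: ξ·ΔH°_rxn = 14.933 × -55.0 = -821.3 kJ/s
Sensible, feed 88.5→25 °C: -245.01 kJ/s
Outlet flows (mol/s): A 7.2345, B 14.933
Sensible, products 25→63.1 °C: 152.69 kJ/s
Q = ΔH = -913.62 kJ/s = -913.62 kW
Heat removed = 3289 MJ/h

Q_out = 3290 MJ/h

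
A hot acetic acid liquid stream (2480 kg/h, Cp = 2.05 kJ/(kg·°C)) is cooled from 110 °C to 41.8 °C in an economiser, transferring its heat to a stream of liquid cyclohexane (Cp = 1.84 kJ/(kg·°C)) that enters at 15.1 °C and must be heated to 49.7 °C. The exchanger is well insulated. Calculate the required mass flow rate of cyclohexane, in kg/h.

ṁ_c = 5450 kg/h

Heat released by hot stream: Q = 2480 × 2.05 × (110 − 41.8) = 346730 kJ/h
Energy balance on cold side (adiabatic exchanger): Q = ṁ_c·Cp_c·(T_c,out − T_c,in)
ṁ_c = 346730 / [1.84 × (49.7 − 15.1)] = 5446.2 kg/h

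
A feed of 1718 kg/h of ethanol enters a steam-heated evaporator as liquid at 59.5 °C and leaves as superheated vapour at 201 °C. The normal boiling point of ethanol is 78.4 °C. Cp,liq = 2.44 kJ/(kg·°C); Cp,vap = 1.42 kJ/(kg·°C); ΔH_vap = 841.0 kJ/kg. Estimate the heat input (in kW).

Q = 506 kW

liquid 59.5→78.4 °C: 46.116 kJ/kg
vaporisation at 78.4 °C: 841 kJ/kg
vapour 78.4→201 °C: 174.09 kJ/kg
Δh = 46.116 + 841 + 174.09 = 1061.2 kJ/kg
Q = ṁ·Δh = 1718 kg/h × 1061.2 kJ/kg = 1.8232e+06 kJ/h
|Q| = 506.43 kW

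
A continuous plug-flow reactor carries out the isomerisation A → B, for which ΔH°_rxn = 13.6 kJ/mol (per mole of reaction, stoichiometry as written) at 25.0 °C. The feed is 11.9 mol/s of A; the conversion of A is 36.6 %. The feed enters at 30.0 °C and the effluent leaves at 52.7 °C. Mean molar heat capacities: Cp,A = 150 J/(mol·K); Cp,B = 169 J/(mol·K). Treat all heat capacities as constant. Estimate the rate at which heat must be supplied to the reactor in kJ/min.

Q_in = 6120 kJ/min

Extent of reaction ξ = 0.366 × 11.9 = 4.3554 mol/s
Reaction term: ξ·ΔH°_rxn = 4.3554 × 13.6 = 59.233 kJ/s
Sensible, feed 30.0→25 °C: -8.925 kJ/s
Outlet flows (mol/s): A 7.5446, B 4.3554
Sensible, products 25→52.7 °C: 51.737 kJ/s
Q = ΔH = 102.05 kJ/s = 102.05 kW
Heat supplied = 6122.7 kJ/min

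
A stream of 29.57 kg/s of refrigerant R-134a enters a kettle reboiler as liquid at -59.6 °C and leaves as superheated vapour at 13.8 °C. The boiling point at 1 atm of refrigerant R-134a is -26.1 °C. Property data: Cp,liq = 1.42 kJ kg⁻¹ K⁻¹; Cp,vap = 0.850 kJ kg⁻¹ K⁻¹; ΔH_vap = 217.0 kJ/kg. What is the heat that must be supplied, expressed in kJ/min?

liquid -59.6→-26.1 °C: 47.57 kJ/kg
vaporisation at -26.1 °C: 217 kJ/kg
vapour -26.1→13.8 °C: 33.915 kJ/kg
Δh = 47.57 + 217 + 33.915 = 298.49 kJ/kg
Q = ṁ·Δh = 29.57 kg/s × 298.49 kJ/kg = 8826.2 kJ/s
|Q| = 8826.2 kW = 529570 kJ/min

Q = 530000 kJ/min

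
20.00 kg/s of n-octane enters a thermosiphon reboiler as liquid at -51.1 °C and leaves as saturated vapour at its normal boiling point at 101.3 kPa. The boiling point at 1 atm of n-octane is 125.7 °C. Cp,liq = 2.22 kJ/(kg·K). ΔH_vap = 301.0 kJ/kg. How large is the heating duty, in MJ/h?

Q = 49900 MJ/h

liquid -51.1→125.7 °C: 392.5 kJ/kg
vaporisation at 125.7 °C: 301 kJ/kg
Δh = 392.5 + 301 = 693.5 kJ/kg
Q = ṁ·Δh = 20.00 kg/s × 693.5 kJ/kg = 13870 kJ/s
|Q| = 13870 kW = 49932 MJ/h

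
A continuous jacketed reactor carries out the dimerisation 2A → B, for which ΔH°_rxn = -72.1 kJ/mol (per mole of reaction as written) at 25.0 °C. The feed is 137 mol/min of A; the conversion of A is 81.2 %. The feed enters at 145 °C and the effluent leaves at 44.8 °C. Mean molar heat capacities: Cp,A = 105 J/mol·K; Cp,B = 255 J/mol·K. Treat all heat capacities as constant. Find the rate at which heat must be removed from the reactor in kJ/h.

Q_out = 324000 kJ/h

Extent of reaction ξ = 0.812 × 137 / 2 = 55.622 mol/min
Reaction term: ξ·ΔH°_rxn = 55.622 × -72.1 = -4010.3 kJ/min
Sensible, feed 145→25 °C: -1726.2 kJ/min
Outlet flows (mol/min): A 25.756, B 55.622
Sensible, products 25→44.8 °C: 334.38 kJ/min
Q = ΔH = -5402.2 kJ/min = -90.036 kW
Heat removed = 324130 kJ/h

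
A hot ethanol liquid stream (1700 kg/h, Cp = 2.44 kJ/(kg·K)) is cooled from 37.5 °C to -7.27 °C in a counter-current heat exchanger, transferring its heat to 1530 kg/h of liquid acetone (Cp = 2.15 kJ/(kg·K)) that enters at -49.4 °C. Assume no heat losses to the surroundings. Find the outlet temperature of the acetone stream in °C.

Heat released by hot stream: Q = 1700 × 2.44 × (37.5 − -7.27) = 185710 kJ/h
Energy balance on cold side (adiabatic exchanger): Q = ṁ_c·Cp_c·(T_c,out − T_c,in)
T_c,out = -49.4 + 185710/(1530 × 2.15) = 7.0542 °C

T_c,out = 7.05 °C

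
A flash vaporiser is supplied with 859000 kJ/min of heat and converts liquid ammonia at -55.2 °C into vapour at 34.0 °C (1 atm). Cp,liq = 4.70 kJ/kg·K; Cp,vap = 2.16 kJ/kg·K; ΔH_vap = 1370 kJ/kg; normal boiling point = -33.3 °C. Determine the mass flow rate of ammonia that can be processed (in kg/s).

ṁ = 8.85 kg/s

Δh = 4.70×(-33.3−-55.2) + 1370 + 2.16×(34.0−-33.3) = 1618.3 kJ/kg
Q = 859000 kJ/min = 14317 kJ/s = 14317 kJ/s
ṁ = Q/Δh = 14317 / 1618.3 = 8.8467 kg/s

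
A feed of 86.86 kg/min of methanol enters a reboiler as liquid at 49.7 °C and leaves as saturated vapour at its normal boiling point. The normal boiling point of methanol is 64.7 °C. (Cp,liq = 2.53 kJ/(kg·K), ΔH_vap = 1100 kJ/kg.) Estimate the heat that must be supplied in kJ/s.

Q = 1650 kJ/s

liquid 49.7→64.7 °C: 37.95 kJ/kg
vaporisation at 64.7 °C: 1100 kJ/kg
Δh = 37.95 + 1100 = 1138 kJ/kg
Q = ṁ·Δh = 86.86 kg/min × 1138 kJ/kg = 98842 kJ/min
|Q| = 1647.4 kW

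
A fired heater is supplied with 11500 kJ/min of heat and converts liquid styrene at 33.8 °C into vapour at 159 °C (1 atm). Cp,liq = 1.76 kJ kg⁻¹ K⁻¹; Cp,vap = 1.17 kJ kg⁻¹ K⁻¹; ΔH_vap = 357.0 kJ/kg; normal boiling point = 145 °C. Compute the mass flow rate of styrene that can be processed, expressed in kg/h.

Δh = 1.76×(145−33.8) + 357.0 + 1.17×(159−145) = 569.09 kJ/kg
Q = 11500 kJ/min = 191.67 kJ/s = 690000 kJ/h
ṁ = Q/Δh = 690000 / 569.09 = 1212.5 kg/h

ṁ = 1210 kg/h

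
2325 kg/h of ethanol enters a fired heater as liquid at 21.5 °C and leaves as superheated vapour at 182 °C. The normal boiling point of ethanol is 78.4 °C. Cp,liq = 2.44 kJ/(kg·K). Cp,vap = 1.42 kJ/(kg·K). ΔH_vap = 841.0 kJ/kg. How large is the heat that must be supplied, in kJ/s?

liquid 21.5→78.4 °C: 138.84 kJ/kg
vaporisation at 78.4 °C: 841 kJ/kg
vapour 78.4→182 °C: 147.11 kJ/kg
Δh = 138.84 + 841 + 147.11 = 1126.9 kJ/kg
Q = ṁ·Δh = 2325 kg/h × 1126.9 kJ/kg = 2.6202e+06 kJ/h
|Q| = 727.82 kW

Q = 728 kJ/s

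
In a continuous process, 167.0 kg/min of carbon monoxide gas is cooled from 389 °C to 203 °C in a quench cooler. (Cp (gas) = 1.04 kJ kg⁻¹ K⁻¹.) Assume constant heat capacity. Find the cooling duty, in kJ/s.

Q = ṁ·Cp·ΔT = 167.0 × 1.04 × (203 − 389) = -32304 kJ/min
Converting: 32304 / 60 s = 538.41 kW

Q_c = 538 kJ/s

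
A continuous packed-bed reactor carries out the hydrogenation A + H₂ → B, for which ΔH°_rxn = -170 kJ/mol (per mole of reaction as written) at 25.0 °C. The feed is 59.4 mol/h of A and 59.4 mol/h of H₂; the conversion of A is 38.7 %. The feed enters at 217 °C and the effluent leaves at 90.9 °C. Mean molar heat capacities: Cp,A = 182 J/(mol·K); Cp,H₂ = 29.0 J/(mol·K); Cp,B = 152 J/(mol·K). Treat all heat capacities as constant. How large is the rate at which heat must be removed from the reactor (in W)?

Extent of reaction ξ = 0.387 × 59.4 = 22.988 mol/h
Reaction term: ξ·ΔH°_rxn = 22.988 × -170 = -3907.9 kJ/h
Sensible, feed 217→25 °C: -2406.4 kJ/h
Outlet flows (mol/h): A 36.412, H₂ 36.412, B 22.988
Sensible, products 25→90.9 °C: 736.57 kJ/h
Q = ΔH = -5577.8 kJ/h = -1.5494 kW
Heat removed = 1549.4 W

Q_out = 1550 W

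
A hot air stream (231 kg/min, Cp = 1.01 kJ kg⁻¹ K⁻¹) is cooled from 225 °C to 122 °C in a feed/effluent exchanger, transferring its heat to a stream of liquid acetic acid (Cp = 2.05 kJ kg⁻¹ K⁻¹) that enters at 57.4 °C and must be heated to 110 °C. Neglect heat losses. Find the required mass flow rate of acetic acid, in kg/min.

Heat released by hot stream: Q = 231 × 1.01 × (225 − 122) = 24031 kJ/min
Energy balance on cold side (adiabatic exchanger): Q = ṁ_c·Cp_c·(T_c,out − T_c,in)
ṁ_c = 24031 / [2.05 × (110 − 57.4)] = 222.86 kg/min

ṁ_c = 223 kg/min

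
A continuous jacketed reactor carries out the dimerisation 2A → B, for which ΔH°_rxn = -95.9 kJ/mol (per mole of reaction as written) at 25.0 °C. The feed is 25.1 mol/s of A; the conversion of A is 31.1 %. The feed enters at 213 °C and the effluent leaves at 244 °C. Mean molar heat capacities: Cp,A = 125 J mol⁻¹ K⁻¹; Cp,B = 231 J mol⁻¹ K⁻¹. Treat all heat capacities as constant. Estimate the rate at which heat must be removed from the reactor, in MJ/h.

Q_out = 1060 MJ/h

Extent of reaction ξ = 0.311 × 25.1 / 2 = 3.9031 mol/s
Reaction term: ξ·ΔH°_rxn = 3.9031 × -95.9 = -374.3 kJ/s
Sensible, feed 213→25 °C: -589.85 kJ/s
Outlet flows (mol/s): A 17.294, B 3.9031
Sensible, products 25→244 °C: 670.87 kJ/s
Q = ΔH = -293.28 kJ/s = -293.28 kW
Heat removed = 1055.8 MJ/h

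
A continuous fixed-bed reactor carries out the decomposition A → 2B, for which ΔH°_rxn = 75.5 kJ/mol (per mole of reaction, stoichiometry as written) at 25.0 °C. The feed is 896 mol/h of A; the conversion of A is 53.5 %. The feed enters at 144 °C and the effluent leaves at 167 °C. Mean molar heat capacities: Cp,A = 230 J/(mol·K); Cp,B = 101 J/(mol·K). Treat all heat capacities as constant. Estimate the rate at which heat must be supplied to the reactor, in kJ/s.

Extent of reaction ξ = 0.535 × 896 = 479.36 mol/h
Reaction term: ξ·ΔH°_rxn = 479.36 × 75.5 = 36192 kJ/h
Sensible, feed 144→25 °C: -24524 kJ/h
Outlet flows (mol/h): A 416.64, B 958.72
Sensible, products 25→167 °C: 27357 kJ/h
Q = ΔH = 39026 kJ/h = 10.84 kW
Heat supplied = 10.84 kJ/s

Q_in = 10.8 kJ/s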